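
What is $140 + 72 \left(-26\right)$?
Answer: $-1732$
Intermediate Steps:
$140 + 72 \left(-26\right) = 140 - 1872 = -1732$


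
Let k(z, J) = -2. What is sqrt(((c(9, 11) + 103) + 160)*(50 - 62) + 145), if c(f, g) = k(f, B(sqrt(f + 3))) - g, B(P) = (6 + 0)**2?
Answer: I*sqrt(2855) ≈ 53.432*I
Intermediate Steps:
B(P) = 36 (B(P) = 6**2 = 36)
c(f, g) = -2 - g
sqrt(((c(9, 11) + 103) + 160)*(50 - 62) + 145) = sqrt((((-2 - 1*11) + 103) + 160)*(50 - 62) + 145) = sqrt((((-2 - 11) + 103) + 160)*(-12) + 145) = sqrt(((-13 + 103) + 160)*(-12) + 145) = sqrt((90 + 160)*(-12) + 145) = sqrt(250*(-12) + 145) = sqrt(-3000 + 145) = sqrt(-2855) = I*sqrt(2855)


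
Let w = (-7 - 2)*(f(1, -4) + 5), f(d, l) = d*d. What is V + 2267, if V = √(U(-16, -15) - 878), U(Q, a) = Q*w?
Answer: 2267 + I*√14 ≈ 2267.0 + 3.7417*I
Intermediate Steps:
f(d, l) = d²
w = -54 (w = (-7 - 2)*(1² + 5) = -9*(1 + 5) = -9*6 = -54)
U(Q, a) = -54*Q (U(Q, a) = Q*(-54) = -54*Q)
V = I*√14 (V = √(-54*(-16) - 878) = √(864 - 878) = √(-14) = I*√14 ≈ 3.7417*I)
V + 2267 = I*√14 + 2267 = 2267 + I*√14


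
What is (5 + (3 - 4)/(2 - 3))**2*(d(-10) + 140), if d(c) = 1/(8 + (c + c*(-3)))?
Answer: 35289/7 ≈ 5041.3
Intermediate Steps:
d(c) = 1/(8 - 2*c) (d(c) = 1/(8 + (c - 3*c)) = 1/(8 - 2*c))
(5 + (3 - 4)/(2 - 3))**2*(d(-10) + 140) = (5 + (3 - 4)/(2 - 3))**2*(-1/(-8 + 2*(-10)) + 140) = (5 - 1/(-1))**2*(-1/(-8 - 20) + 140) = (5 - 1*(-1))**2*(-1/(-28) + 140) = (5 + 1)**2*(-1*(-1/28) + 140) = 6**2*(1/28 + 140) = 36*(3921/28) = 35289/7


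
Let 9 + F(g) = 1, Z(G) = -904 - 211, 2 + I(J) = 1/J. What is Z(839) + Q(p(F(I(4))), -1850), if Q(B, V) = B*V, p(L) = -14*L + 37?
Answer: -276765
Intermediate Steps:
I(J) = -2 + 1/J
Z(G) = -1115
F(g) = -8 (F(g) = -9 + 1 = -8)
p(L) = 37 - 14*L
Z(839) + Q(p(F(I(4))), -1850) = -1115 + (37 - 14*(-8))*(-1850) = -1115 + (37 + 112)*(-1850) = -1115 + 149*(-1850) = -1115 - 275650 = -276765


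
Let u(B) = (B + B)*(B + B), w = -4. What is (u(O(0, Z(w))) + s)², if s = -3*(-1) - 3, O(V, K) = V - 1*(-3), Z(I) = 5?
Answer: 1296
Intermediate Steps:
O(V, K) = 3 + V (O(V, K) = V + 3 = 3 + V)
u(B) = 4*B² (u(B) = (2*B)*(2*B) = 4*B²)
s = 0 (s = 3 - 3 = 0)
(u(O(0, Z(w))) + s)² = (4*(3 + 0)² + 0)² = (4*3² + 0)² = (4*9 + 0)² = (36 + 0)² = 36² = 1296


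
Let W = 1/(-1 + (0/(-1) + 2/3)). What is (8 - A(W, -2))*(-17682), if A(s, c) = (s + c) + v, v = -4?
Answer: -300594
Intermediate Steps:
W = -3 (W = 1/(-1 + (0*(-1) + 2*(1/3))) = 1/(-1 + (0 + 2/3)) = 1/(-1 + 2/3) = 1/(-1/3) = -3)
A(s, c) = -4 + c + s (A(s, c) = (s + c) - 4 = (c + s) - 4 = -4 + c + s)
(8 - A(W, -2))*(-17682) = (8 - (-4 - 2 - 3))*(-17682) = (8 - 1*(-9))*(-17682) = (8 + 9)*(-17682) = 17*(-17682) = -300594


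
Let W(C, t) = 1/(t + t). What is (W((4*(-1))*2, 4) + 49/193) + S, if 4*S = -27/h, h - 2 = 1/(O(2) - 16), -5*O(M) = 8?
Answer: -90789/29336 ≈ -3.0948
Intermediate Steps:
O(M) = -8/5 (O(M) = -⅕*8 = -8/5)
W(C, t) = 1/(2*t)
h = 171/88 (h = 2 + 1/(-8/5 - 16) = 2 + 1/(-88/5) = 2 - 5/88 = 171/88 ≈ 1.9432)
S = -66/19 (S = (-27/171/88)/4 = (-27*88/171)/4 = (¼)*(-264/19) = -66/19 ≈ -3.4737)
(W((4*(-1))*2, 4) + 49/193) + S = ((½)/4 + 49/193) - 66/19 = ((½)*(¼) + 49*(1/193)) - 66/19 = (⅛ + 49/193) - 66/19 = 585/1544 - 66/19 = -90789/29336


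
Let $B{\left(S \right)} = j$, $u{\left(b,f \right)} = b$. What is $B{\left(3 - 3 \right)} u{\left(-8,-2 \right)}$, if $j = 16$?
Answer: $-128$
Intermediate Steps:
$B{\left(S \right)} = 16$
$B{\left(3 - 3 \right)} u{\left(-8,-2 \right)} = 16 \left(-8\right) = -128$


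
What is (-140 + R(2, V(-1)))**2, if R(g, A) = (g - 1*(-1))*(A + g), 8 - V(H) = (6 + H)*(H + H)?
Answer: 6400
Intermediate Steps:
V(H) = 8 - 2*H*(6 + H) (V(H) = 8 - (6 + H)*(H + H) = 8 - (6 + H)*2*H = 8 - 2*H*(6 + H))
R(g, A) = (1 + g)*(A + g) (R(g, A) = (g + 1)*(A + g) = (1 + g)*(A + g))
(-140 + R(2, V(-1)))**2 = (-140 + ((8 - 12*(-1) - 2*(-1)**2) + 2 + 2**2 + (8 - 12*(-1) - 2*(-1)**2)*2))**2 = (-140 + ((8 + 12 - 2*1) + 2 + 4 + (8 + 12 - 2*1)*2))**2 = (-140 + ((8 + 12 - 2) + 2 + 4 + (8 + 12 - 2)*2))**2 = (-140 + (18 + 2 + 4 + 18*2))**2 = (-140 + (18 + 2 + 4 + 36))**2 = (-140 + 60)**2 = (-80)**2 = 6400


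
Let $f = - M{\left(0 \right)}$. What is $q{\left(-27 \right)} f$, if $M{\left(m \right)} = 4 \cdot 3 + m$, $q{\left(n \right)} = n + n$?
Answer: $648$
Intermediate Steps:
$q{\left(n \right)} = 2 n$
$M{\left(m \right)} = 12 + m$
$f = -12$ ($f = - (12 + 0) = \left(-1\right) 12 = -12$)
$q{\left(-27 \right)} f = 2 \left(-27\right) \left(-12\right) = \left(-54\right) \left(-12\right) = 648$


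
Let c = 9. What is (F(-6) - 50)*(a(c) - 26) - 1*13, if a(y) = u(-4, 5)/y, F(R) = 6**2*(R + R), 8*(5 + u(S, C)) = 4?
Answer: 12760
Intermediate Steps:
u(S, C) = -9/2 (u(S, C) = -5 + (1/8)*4 = -5 + 1/2 = -9/2)
F(R) = 72*R (F(R) = 36*(2*R) = 72*R)
a(y) = -9/(2*y)
(F(-6) - 50)*(a(c) - 26) - 1*13 = (72*(-6) - 50)*(-9/2/9 - 26) - 1*13 = (-432 - 50)*(-9/2*1/9 - 26) - 13 = -482*(-1/2 - 26) - 13 = -482*(-53/2) - 13 = 12773 - 13 = 12760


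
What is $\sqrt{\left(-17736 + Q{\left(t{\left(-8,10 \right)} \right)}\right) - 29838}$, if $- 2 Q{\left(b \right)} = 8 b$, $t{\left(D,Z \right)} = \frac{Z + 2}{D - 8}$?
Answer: $i \sqrt{47571} \approx 218.11 i$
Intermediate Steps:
$t{\left(D,Z \right)} = \frac{2 + Z}{-8 + D}$
$Q{\left(b \right)} = - 4 b$ ($Q{\left(b \right)} = - \frac{8 b}{2} = - 4 b$)
$\sqrt{\left(-17736 + Q{\left(t{\left(-8,10 \right)} \right)}\right) - 29838} = \sqrt{\left(-17736 - 4 \frac{2 + 10}{-8 - 8}\right) - 29838} = \sqrt{\left(-17736 - 4 \frac{1}{-16} \cdot 12\right) - 29838} = \sqrt{\left(-17736 - 4 \left(\left(- \frac{1}{16}\right) 12\right)\right) - 29838} = \sqrt{\left(-17736 - -3\right) - 29838} = \sqrt{\left(-17736 + 3\right) - 29838} = \sqrt{-17733 - 29838} = \sqrt{-47571} = i \sqrt{47571}$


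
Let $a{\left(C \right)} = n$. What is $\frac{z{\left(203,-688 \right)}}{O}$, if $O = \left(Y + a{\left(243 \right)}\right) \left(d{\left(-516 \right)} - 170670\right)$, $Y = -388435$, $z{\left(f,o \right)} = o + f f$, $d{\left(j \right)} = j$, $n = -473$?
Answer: $\frac{1039}{1707066792} \approx 6.0865 \cdot 10^{-7}$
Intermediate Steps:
$z{\left(f,o \right)} = o + f^{2}$
$a{\left(C \right)} = -473$
$O = 66575604888$ ($O = \left(-388435 - 473\right) \left(-516 - 170670\right) = \left(-388908\right) \left(-171186\right) = 66575604888$)
$\frac{z{\left(203,-688 \right)}}{O} = \frac{-688 + 203^{2}}{66575604888} = \left(-688 + 41209\right) \frac{1}{66575604888} = 40521 \cdot \frac{1}{66575604888} = \frac{1039}{1707066792}$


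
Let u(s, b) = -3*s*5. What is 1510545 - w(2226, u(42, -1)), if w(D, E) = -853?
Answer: 1511398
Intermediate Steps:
u(s, b) = -15*s
1510545 - w(2226, u(42, -1)) = 1510545 - 1*(-853) = 1510545 + 853 = 1511398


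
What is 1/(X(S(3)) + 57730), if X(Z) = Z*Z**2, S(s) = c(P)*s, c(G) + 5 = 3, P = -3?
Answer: 1/57514 ≈ 1.7387e-5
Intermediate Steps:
c(G) = -2 (c(G) = -5 + 3 = -2)
S(s) = -2*s
X(Z) = Z**3
1/(X(S(3)) + 57730) = 1/((-2*3)**3 + 57730) = 1/((-6)**3 + 57730) = 1/(-216 + 57730) = 1/57514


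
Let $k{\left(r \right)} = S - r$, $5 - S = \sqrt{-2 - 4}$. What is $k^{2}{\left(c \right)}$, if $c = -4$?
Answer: $\left(9 - i \sqrt{6}\right)^{2} \approx 75.0 - 44.091 i$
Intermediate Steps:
$S = 5 - i \sqrt{6}$ ($S = 5 - \sqrt{-2 - 4} = 5 - \sqrt{-6} = 5 - i \sqrt{6} \approx 5.0 - 2.4495 i$)
$k{\left(r \right)} = 5 - r - i \sqrt{6}$ ($k{\left(r \right)} = \left(5 - i \sqrt{6}\right) - r = 5 - r - i \sqrt{6}$)
$k^{2}{\left(c \right)} = \left(5 - -4 - i \sqrt{6}\right)^{2} = \left(5 + 4 - i \sqrt{6}\right)^{2} = \left(9 - i \sqrt{6}\right)^{2}$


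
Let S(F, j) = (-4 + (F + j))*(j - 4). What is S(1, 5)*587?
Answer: 1174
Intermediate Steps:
S(F, j) = (-4 + j)*(-4 + F + j) (S(F, j) = (-4 + F + j)*(-4 + j) = (-4 + j)*(-4 + F + j))
S(1, 5)*587 = (16 + 5**2 - 8*5 - 4*1 + 1*5)*587 = (16 + 25 - 40 - 4 + 5)*587 = 2*587 = 1174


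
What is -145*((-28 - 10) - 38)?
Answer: 11020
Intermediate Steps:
-145*((-28 - 10) - 38) = -145*(-38 - 38) = -145*(-76) = 11020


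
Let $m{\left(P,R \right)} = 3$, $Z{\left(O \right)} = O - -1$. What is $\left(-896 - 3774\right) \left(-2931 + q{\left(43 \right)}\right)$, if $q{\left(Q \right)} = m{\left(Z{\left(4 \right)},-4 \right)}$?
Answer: $13673760$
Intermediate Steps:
$Z{\left(O \right)} = 1 + O$ ($Z{\left(O \right)} = O + 1 = 1 + O$)
$q{\left(Q \right)} = 3$
$\left(-896 - 3774\right) \left(-2931 + q{\left(43 \right)}\right) = \left(-896 - 3774\right) \left(-2931 + 3\right) = \left(-4670\right) \left(-2928\right) = 13673760$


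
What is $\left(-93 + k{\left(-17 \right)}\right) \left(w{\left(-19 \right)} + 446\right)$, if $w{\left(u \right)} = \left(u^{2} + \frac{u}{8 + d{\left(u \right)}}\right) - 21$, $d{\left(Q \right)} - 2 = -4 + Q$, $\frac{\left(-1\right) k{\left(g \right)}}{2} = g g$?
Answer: $- \frac{6869027}{13} \approx -5.2839 \cdot 10^{5}$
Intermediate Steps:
$k{\left(g \right)} = - 2 g^{2}$ ($k{\left(g \right)} = - 2 g g = - 2 g^{2}$)
$d{\left(Q \right)} = -2 + Q$ ($d{\left(Q \right)} = 2 + \left(-4 + Q\right) = -2 + Q$)
$w{\left(u \right)} = -21 + u^{2} + \frac{u}{6 + u}$ ($w{\left(u \right)} = \left(u^{2} + \frac{u}{8 + \left(-2 + u\right)}\right) - 21 = \left(u^{2} + \frac{u}{6 + u}\right) - 21 = -21 + u^{2} + \frac{u}{6 + u}$)
$\left(-93 + k{\left(-17 \right)}\right) \left(w{\left(-19 \right)} + 446\right) = \left(-93 - 2 \left(-17\right)^{2}\right) \left(\frac{-126 + \left(-19\right)^{3} - -380 + 6 \left(-19\right)^{2}}{6 - 19} + 446\right) = \left(-93 - 578\right) \left(\frac{-126 - 6859 + 380 + 6 \cdot 361}{-13} + 446\right) = \left(-93 - 578\right) \left(- \frac{-126 - 6859 + 380 + 2166}{13} + 446\right) = - 671 \left(\left(- \frac{1}{13}\right) \left(-4439\right) + 446\right) = - 671 \left(\frac{4439}{13} + 446\right) = \left(-671\right) \frac{10237}{13} = - \frac{6869027}{13}$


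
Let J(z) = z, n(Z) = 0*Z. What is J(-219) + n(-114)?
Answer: -219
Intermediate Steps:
n(Z) = 0
J(-219) + n(-114) = -219 + 0 = -219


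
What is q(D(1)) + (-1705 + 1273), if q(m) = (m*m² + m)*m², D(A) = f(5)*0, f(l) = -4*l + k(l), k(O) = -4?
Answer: -432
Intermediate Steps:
f(l) = -4 - 4*l (f(l) = -4*l - 4 = -4 - 4*l)
D(A) = 0 (D(A) = (-4 - 4*5)*0 = (-4 - 20)*0 = -24*0 = 0)
q(m) = m²*(m + m³) (q(m) = (m³ + m)*m² = (m + m³)*m² = m²*(m + m³))
q(D(1)) + (-1705 + 1273) = (0³ + 0⁵) + (-1705 + 1273) = (0 + 0) - 432 = 0 - 432 = -432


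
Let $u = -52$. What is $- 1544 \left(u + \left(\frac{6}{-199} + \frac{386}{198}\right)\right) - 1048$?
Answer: $\frac{1502723968}{19701} \approx 76277.0$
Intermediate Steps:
$- 1544 \left(u + \left(\frac{6}{-199} + \frac{386}{198}\right)\right) - 1048 = - 1544 \left(-52 + \left(\frac{6}{-199} + \frac{386}{198}\right)\right) - 1048 = - 1544 \left(-52 + \left(6 \left(- \frac{1}{199}\right) + 386 \cdot \frac{1}{198}\right)\right) - 1048 = - 1544 \left(-52 + \left(- \frac{6}{199} + \frac{193}{99}\right)\right) - 1048 = - 1544 \left(-52 + \frac{37813}{19701}\right) - 1048 = \left(-1544\right) \left(- \frac{986639}{19701}\right) - 1048 = \frac{1523370616}{19701} - 1048 = \frac{1502723968}{19701}$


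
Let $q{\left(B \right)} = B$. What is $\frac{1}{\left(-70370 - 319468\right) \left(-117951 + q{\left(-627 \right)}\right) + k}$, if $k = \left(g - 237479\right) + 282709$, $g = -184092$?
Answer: $\frac{1}{46226071502} \approx 2.1633 \cdot 10^{-11}$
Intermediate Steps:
$k = -138862$ ($k = \left(-184092 - 237479\right) + 282709 = -421571 + 282709 = -138862$)
$\frac{1}{\left(-70370 - 319468\right) \left(-117951 + q{\left(-627 \right)}\right) + k} = \frac{1}{\left(-70370 - 319468\right) \left(-117951 - 627\right) - 138862} = \frac{1}{\left(-389838\right) \left(-118578\right) - 138862} = \frac{1}{46226210364 - 138862} = \frac{1}{46226071502}$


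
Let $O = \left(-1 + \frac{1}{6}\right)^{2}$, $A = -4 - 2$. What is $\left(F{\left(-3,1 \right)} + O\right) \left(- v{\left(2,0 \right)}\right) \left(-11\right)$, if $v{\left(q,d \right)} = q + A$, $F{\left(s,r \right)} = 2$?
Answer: $- \frac{1067}{9} \approx -118.56$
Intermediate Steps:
$A = -6$ ($A = -4 - 2 = -6$)
$v{\left(q,d \right)} = -6 + q$ ($v{\left(q,d \right)} = q - 6 = -6 + q$)
$O = \frac{25}{36}$ ($O = \left(-1 + \frac{1}{6}\right)^{2} = \left(- \frac{5}{6}\right)^{2} = \frac{25}{36} \approx 0.69444$)
$\left(F{\left(-3,1 \right)} + O\right) \left(- v{\left(2,0 \right)}\right) \left(-11\right) = \left(2 + \frac{25}{36}\right) \left(- (-6 + 2)\right) \left(-11\right) = \frac{97 \left(\left(-1\right) \left(-4\right)\right)}{36} \left(-11\right) = \frac{97}{36} \cdot 4 \left(-11\right) = \frac{97}{9} \left(-11\right) = - \frac{1067}{9}$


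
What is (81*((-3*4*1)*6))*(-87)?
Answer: 507384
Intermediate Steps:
(81*((-3*4*1)*6))*(-87) = (81*(-12*1*6))*(-87) = (81*(-12*6))*(-87) = (81*(-72))*(-87) = -5832*(-87) = 507384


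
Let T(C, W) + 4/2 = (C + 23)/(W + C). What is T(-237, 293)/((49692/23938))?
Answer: -1950947/695688 ≈ -2.8043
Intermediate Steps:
T(C, W) = -2 + (23 + C)/(C + W) (T(C, W) = -2 + (C + 23)/(W + C) = -2 + (23 + C)/(C + W))
T(-237, 293)/((49692/23938)) = ((23 - 1*(-237) - 2*293)/(-237 + 293))/((49692/23938)) = ((23 + 237 - 586)/56)/((49692*(1/23938))) = ((1/56)*(-326))/(24846/11969) = -163/28*11969/24846 = -1950947/695688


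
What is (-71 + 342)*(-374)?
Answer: -101354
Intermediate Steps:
(-71 + 342)*(-374) = 271*(-374) = -101354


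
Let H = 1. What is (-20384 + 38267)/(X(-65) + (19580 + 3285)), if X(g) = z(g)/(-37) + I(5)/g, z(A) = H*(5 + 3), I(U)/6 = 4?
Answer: 14336205/18329639 ≈ 0.78213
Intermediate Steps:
I(U) = 24 (I(U) = 6*4 = 24)
z(A) = 8 (z(A) = 1*(5 + 3) = 1*8 = 8)
X(g) = -8/37 + 24/g (X(g) = 8/(-37) + 24/g = 8*(-1/37) + 24/g = -8/37 + 24/g)
(-20384 + 38267)/(X(-65) + (19580 + 3285)) = (-20384 + 38267)/((-8/37 + 24/(-65)) + (19580 + 3285)) = 17883/((-8/37 + 24*(-1/65)) + 22865) = 17883/((-8/37 - 24/65) + 22865) = 17883/(-1408/2405 + 22865) = 17883/(54988917/2405) = 17883*(2405/54988917) = 14336205/18329639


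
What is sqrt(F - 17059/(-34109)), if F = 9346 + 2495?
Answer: 4*sqrt(861042752522)/34109 ≈ 108.82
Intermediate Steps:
F = 11841
sqrt(F - 17059/(-34109)) = sqrt(11841 - 17059/(-34109)) = sqrt(11841 - 17059*(-1/34109)) = sqrt(11841 + 17059/34109) = sqrt(403901728/34109) = 4*sqrt(861042752522)/34109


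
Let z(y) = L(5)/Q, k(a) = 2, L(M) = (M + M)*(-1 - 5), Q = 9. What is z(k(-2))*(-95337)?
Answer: 635580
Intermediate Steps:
L(M) = -12*M (L(M) = (2*M)*(-6) = -12*M)
z(y) = -20/3 (z(y) = -12*5/9 = -60*1/9 = -20/3)
z(k(-2))*(-95337) = -20/3*(-95337) = 635580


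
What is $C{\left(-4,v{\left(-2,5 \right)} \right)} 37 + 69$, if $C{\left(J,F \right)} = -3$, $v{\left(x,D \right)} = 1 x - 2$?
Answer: $-42$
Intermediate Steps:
$v{\left(x,D \right)} = -2 + x$ ($v{\left(x,D \right)} = x - 2 = -2 + x$)
$C{\left(-4,v{\left(-2,5 \right)} \right)} 37 + 69 = \left(-3\right) 37 + 69 = -111 + 69 = -42$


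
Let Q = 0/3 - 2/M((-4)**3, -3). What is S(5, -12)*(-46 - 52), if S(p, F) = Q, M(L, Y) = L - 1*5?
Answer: -196/69 ≈ -2.8406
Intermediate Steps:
M(L, Y) = -5 + L (M(L, Y) = L - 5 = -5 + L)
Q = 2/69 (Q = 0/3 - 2/(-5 + (-4)**3) = 0*(1/3) - 2/(-5 - 64) = 0 - 2/(-69) = 0 - 2*(-1/69) = 0 + 2/69 = 2/69 ≈ 0.028986)
S(p, F) = 2/69
S(5, -12)*(-46 - 52) = 2*(-46 - 52)/69 = (2/69)*(-98) = -196/69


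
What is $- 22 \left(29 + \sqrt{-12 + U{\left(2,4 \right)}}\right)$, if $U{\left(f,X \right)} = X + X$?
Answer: $-638 - 44 i \approx -638.0 - 44.0 i$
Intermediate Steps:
$U{\left(f,X \right)} = 2 X$
$- 22 \left(29 + \sqrt{-12 + U{\left(2,4 \right)}}\right) = - 22 \left(29 + \sqrt{-12 + 2 \cdot 4}\right) = - 22 \left(29 + \sqrt{-12 + 8}\right) = - 22 \left(29 + \sqrt{-4}\right) = - 22 \left(29 + 2 i\right) = -638 - 44 i$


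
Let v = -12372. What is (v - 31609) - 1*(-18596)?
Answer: -25385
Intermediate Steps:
(v - 31609) - 1*(-18596) = (-12372 - 31609) - 1*(-18596) = -43981 + 18596 = -25385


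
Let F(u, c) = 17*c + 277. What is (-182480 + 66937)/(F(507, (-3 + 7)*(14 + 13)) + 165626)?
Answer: -115543/167739 ≈ -0.68883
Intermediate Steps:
F(u, c) = 277 + 17*c
(-182480 + 66937)/(F(507, (-3 + 7)*(14 + 13)) + 165626) = (-182480 + 66937)/((277 + 17*((-3 + 7)*(14 + 13))) + 165626) = -115543/((277 + 17*(4*27)) + 165626) = -115543/((277 + 17*108) + 165626) = -115543/((277 + 1836) + 165626) = -115543/(2113 + 165626) = -115543/167739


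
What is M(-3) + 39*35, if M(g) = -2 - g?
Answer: 1366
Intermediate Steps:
M(-3) + 39*35 = (-2 - 1*(-3)) + 39*35 = (-2 + 3) + 1365 = 1 + 1365 = 1366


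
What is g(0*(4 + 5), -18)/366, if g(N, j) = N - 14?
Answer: -7/183 ≈ -0.038251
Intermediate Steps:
g(N, j) = -14 + N
g(0*(4 + 5), -18)/366 = (-14 + 0*(4 + 5))/366 = (-14 + 0*9)*(1/366) = (-14 + 0)*(1/366) = -14*1/366 = -7/183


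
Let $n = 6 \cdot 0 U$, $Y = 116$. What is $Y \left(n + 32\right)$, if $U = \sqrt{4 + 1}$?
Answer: $3712$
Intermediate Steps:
$U = \sqrt{5} \approx 2.2361$
$n = 0$ ($n = 6 \cdot 0 \sqrt{5} = 0 \sqrt{5} = 0$)
$Y \left(n + 32\right) = 116 \left(0 + 32\right) = 116 \cdot 32 = 3712$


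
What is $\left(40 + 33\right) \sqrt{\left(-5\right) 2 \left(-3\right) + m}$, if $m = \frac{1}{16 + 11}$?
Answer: $\frac{73 \sqrt{2433}}{9} \approx 400.08$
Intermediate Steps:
$m = \frac{1}{27} \approx 0.037037$
$\left(40 + 33\right) \sqrt{\left(-5\right) 2 \left(-3\right) + m} = \left(40 + 33\right) \sqrt{\left(-5\right) 2 \left(-3\right) + \frac{1}{27}} = 73 \sqrt{\left(-10\right) \left(-3\right) + \frac{1}{27}} = 73 \sqrt{30 + \frac{1}{27}} = 73 \sqrt{\frac{811}{27}} = 73 \frac{\sqrt{2433}}{9} = \frac{73 \sqrt{2433}}{9}$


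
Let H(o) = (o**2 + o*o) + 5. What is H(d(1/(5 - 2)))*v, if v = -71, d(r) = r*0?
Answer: -355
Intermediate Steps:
d(r) = 0
H(o) = 5 + 2*o**2 (H(o) = (o**2 + o**2) + 5 = 2*o**2 + 5 = 5 + 2*o**2)
H(d(1/(5 - 2)))*v = (5 + 2*0**2)*(-71) = (5 + 2*0)*(-71) = (5 + 0)*(-71) = 5*(-71) = -355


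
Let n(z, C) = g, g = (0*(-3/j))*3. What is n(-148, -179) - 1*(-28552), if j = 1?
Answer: 28552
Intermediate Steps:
g = 0 (g = (0*(-3/1))*3 = (0*(-3*1))*3 = (0*(-3))*3 = 0*3 = 0)
n(z, C) = 0
n(-148, -179) - 1*(-28552) = 0 - 1*(-28552) = 0 + 28552 = 28552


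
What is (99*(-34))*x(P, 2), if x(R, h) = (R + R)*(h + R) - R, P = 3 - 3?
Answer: 0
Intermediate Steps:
P = 0
x(R, h) = -R + 2*R*(R + h) (x(R, h) = (2*R)*(R + h) - R = 2*R*(R + h) - R = -R + 2*R*(R + h))
(99*(-34))*x(P, 2) = (99*(-34))*(0*(-1 + 2*0 + 2*2)) = -0*(-1 + 0 + 4) = -0*3 = -3366*0 = 0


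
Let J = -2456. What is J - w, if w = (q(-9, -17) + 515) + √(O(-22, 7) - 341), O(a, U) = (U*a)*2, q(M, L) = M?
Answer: -2962 - I*√649 ≈ -2962.0 - 25.475*I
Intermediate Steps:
O(a, U) = 2*U*a
w = 506 + I*√649 (w = (-9 + 515) + √(2*7*(-22) - 341) = 506 + √(-308 - 341) = 506 + √(-649) = 506 + I*√649 ≈ 506.0 + 25.475*I)
J - w = -2456 - (506 + I*√649) = -2456 + (-506 - I*√649) = -2962 - I*√649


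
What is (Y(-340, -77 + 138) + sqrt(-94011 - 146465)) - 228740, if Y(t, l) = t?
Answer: -229080 + 2*I*sqrt(60119) ≈ -2.2908e+5 + 490.38*I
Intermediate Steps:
(Y(-340, -77 + 138) + sqrt(-94011 - 146465)) - 228740 = (-340 + sqrt(-94011 - 146465)) - 228740 = (-340 + sqrt(-240476)) - 228740 = (-340 + 2*I*sqrt(60119)) - 228740 = -229080 + 2*I*sqrt(60119)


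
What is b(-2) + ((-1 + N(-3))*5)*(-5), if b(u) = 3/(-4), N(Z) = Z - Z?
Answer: 97/4 ≈ 24.250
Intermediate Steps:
N(Z) = 0
b(u) = -¾ (b(u) = 3*(-¼) = -¾)
b(-2) + ((-1 + N(-3))*5)*(-5) = -¾ + ((-1 + 0)*5)*(-5) = -¾ - 1*5*(-5) = -¾ - 5*(-5) = -¾ + 25 = 97/4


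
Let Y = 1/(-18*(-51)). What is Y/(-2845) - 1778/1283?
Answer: -4643621663/3350823930 ≈ -1.3858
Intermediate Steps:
Y = 1/918 ≈ 0.0010893
Y/(-2845) - 1778/1283 = (1/918)/(-2845) - 1778/1283 = (1/918)*(-1/2845) - 1778*1/1283 = -1/2611710 - 1778/1283 = -4643621663/3350823930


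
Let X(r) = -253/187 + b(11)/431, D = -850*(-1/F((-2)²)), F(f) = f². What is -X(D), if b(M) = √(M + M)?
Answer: 23/17 - √22/431 ≈ 1.3421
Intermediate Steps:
b(M) = √2*√M (b(M) = √(2*M) = √2*√M)
D = 425/8 (D = -850/((-((-2)²)²)) = -850/((-1*4²)) = -850/((-1*16)) = -850/(-16) = -850*(-1/16) = 425/8 ≈ 53.125)
X(r) = -23/17 + √22/431 (X(r) = -253/187 + (√2*√11)/431 = -253*1/187 + √22*(1/431) = -23/17 + √22/431)
-X(D) = -(-23/17 + √22/431) = 23/17 - √22/431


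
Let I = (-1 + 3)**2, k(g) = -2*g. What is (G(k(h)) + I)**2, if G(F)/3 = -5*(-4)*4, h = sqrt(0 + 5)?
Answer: 59536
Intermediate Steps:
h = sqrt(5) ≈ 2.2361
G(F) = 240 (G(F) = 3*(-5*(-4)*4) = 3*(20*4) = 3*80 = 240)
I = 4 (I = 2**2 = 4)
(G(k(h)) + I)**2 = (240 + 4)**2 = 244**2 = 59536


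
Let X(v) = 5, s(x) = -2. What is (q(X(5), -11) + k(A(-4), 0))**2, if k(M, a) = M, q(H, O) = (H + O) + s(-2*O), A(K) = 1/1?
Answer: 49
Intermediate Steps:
A(K) = 1
q(H, O) = -2 + H + O (q(H, O) = (H + O) - 2 = -2 + H + O)
(q(X(5), -11) + k(A(-4), 0))**2 = ((-2 + 5 - 11) + 1)**2 = (-8 + 1)**2 = (-7)**2 = 49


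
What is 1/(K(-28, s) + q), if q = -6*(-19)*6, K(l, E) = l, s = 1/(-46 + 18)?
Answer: 1/656 ≈ 0.0015244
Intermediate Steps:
s = -1/28 (s = 1/(-28) = -1/28 ≈ -0.035714)
q = 684 (q = 114*6 = 684)
1/(K(-28, s) + q) = 1/(-28 + 684) = 1/656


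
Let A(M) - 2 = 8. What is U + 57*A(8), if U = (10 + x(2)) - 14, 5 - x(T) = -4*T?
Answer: 579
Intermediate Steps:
x(T) = 5 + 4*T (x(T) = 5 - (-4)*T = 5 + 4*T)
A(M) = 10 (A(M) = 2 + 8 = 10)
U = 9 (U = (10 + (5 + 4*2)) - 14 = (10 + (5 + 8)) - 14 = (10 + 13) - 14 = 23 - 14 = 9)
U + 57*A(8) = 9 + 57*10 = 9 + 570 = 579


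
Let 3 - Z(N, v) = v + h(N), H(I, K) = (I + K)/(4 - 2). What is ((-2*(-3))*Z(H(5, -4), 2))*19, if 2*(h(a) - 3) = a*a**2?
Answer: -1881/8 ≈ -235.13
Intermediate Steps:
h(a) = 3 + a**3/2 (h(a) = 3 + (a*a**2)/2 = 3 + a**3/2)
H(I, K) = I/2 + K/2 (H(I, K) = (I + K)/2 = (I + K)*(1/2) = I/2 + K/2)
Z(N, v) = -v - N**3/2 (Z(N, v) = 3 - (v + (3 + N**3/2)) = 3 - (3 + v + N**3/2) = 3 + (-3 - v - N**3/2) = -v - N**3/2)
((-2*(-3))*Z(H(5, -4), 2))*19 = ((-2*(-3))*(-1*2 - ((1/2)*5 + (1/2)*(-4))**3/2))*19 = (6*(-2 - (5/2 - 2)**3/2))*19 = (6*(-2 - (1/2)**3/2))*19 = (6*(-2 - 1/2*1/8))*19 = (6*(-2 - 1/16))*19 = (6*(-33/16))*19 = -99/8*19 = -1881/8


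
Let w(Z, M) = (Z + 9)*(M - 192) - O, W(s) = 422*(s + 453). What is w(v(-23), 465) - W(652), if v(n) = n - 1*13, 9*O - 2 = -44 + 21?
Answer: -1421036/3 ≈ -4.7368e+5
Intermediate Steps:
O = -7/3 (O = 2/9 + (-44 + 21)/9 = 2/9 + (1/9)*(-23) = 2/9 - 23/9 = -7/3 ≈ -2.3333)
W(s) = 191166 + 422*s (W(s) = 422*(453 + s) = 191166 + 422*s)
v(n) = -13 + n (v(n) = n - 13 = -13 + n)
w(Z, M) = 7/3 + (-192 + M)*(9 + Z) (w(Z, M) = (Z + 9)*(M - 192) - 1*(-7/3) = (9 + Z)*(-192 + M) + 7/3 = (-192 + M)*(9 + Z) + 7/3 = 7/3 + (-192 + M)*(9 + Z))
w(v(-23), 465) - W(652) = (-5177/3 - 192*(-13 - 23) + 9*465 + 465*(-13 - 23)) - (191166 + 422*652) = (-5177/3 - 192*(-36) + 4185 + 465*(-36)) - (191166 + 275144) = (-5177/3 + 6912 + 4185 - 16740) - 1*466310 = -22106/3 - 466310 = -1421036/3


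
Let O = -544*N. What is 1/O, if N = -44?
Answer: 1/23936 ≈ 4.1778e-5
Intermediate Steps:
O = 23936 (O = -544*(-44) = 23936)
1/O = 1/23936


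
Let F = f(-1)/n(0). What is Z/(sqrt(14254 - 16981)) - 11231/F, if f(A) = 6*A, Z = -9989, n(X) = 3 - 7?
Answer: -22462/3 + 9989*I*sqrt(303)/909 ≈ -7487.3 + 191.28*I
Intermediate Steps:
n(X) = -4
F = 3/2 (F = (6*(-1))/(-4) = -1/4*(-6) = 3/2 ≈ 1.5000)
Z/(sqrt(14254 - 16981)) - 11231/F = -9989/sqrt(14254 - 16981) - 11231/3/2 = -9989*(-I*sqrt(303)/909) - 11231*2/3 = -9989*(-I*sqrt(303)/909) - 22462/3 = -(-9989)*I*sqrt(303)/909 - 22462/3 = 9989*I*sqrt(303)/909 - 22462/3 = -22462/3 + 9989*I*sqrt(303)/909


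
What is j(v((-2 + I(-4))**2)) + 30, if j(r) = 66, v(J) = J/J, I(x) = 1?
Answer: 96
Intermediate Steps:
v(J) = 1
j(v((-2 + I(-4))**2)) + 30 = 66 + 30 = 96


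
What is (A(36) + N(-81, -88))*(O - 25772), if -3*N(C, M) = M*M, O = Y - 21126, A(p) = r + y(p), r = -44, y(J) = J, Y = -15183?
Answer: 482245208/3 ≈ 1.6075e+8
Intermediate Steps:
A(p) = -44 + p
O = -36309 (O = -15183 - 21126 = -36309)
N(C, M) = -M**2/3 (N(C, M) = -M*M/3 = -M**2/3)
(A(36) + N(-81, -88))*(O - 25772) = ((-44 + 36) - 1/3*(-88)**2)*(-36309 - 25772) = (-8 - 1/3*7744)*(-62081) = (-8 - 7744/3)*(-62081) = -7768/3*(-62081) = 482245208/3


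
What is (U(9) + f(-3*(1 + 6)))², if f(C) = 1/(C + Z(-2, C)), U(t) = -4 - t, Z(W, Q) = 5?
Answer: 43681/256 ≈ 170.63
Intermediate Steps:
f(C) = 1/(5 + C) (f(C) = 1/(C + 5) = 1/(5 + C))
(U(9) + f(-3*(1 + 6)))² = ((-4 - 1*9) + 1/(5 - 3*(1 + 6)))² = ((-4 - 9) + 1/(5 - 3*7))² = (-13 + 1/(5 - 21))² = (-13 + 1/(-16))² = (-13 - 1/16)² = (-209/16)² = 43681/256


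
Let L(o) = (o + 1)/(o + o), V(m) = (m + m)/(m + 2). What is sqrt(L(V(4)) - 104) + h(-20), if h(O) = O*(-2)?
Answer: 40 + 5*I*sqrt(66)/4 ≈ 40.0 + 10.155*I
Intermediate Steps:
h(O) = -2*O
V(m) = 2*m/(2 + m) (V(m) = (2*m)/(2 + m) = 2*m/(2 + m))
L(o) = (1 + o)/(2*o) (L(o) = (1 + o)/((2*o)) = (1 + o)*(1/(2*o)) = (1 + o)/(2*o))
sqrt(L(V(4)) - 104) + h(-20) = sqrt((1 + 2*4/(2 + 4))/(2*((2*4/(2 + 4)))) - 104) - 2*(-20) = sqrt((1 + 2*4/6)/(2*((2*4/6))) - 104) + 40 = sqrt((1 + 2*4*(1/6))/(2*((2*4*(1/6)))) - 104) + 40 = sqrt((1 + 4/3)/(2*(4/3)) - 104) + 40 = sqrt((1/2)*(3/4)*(7/3) - 104) + 40 = sqrt(7/8 - 104) + 40 = sqrt(-825/8) + 40 = 5*I*sqrt(66)/4 + 40 = 40 + 5*I*sqrt(66)/4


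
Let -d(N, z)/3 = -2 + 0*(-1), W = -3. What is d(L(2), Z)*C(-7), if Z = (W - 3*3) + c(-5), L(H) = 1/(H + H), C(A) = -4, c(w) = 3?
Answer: -24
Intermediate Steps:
L(H) = 1/(2*H)
Z = -9 (Z = (-3 - 3*3) + 3 = (-3 - 9) + 3 = -12 + 3 = -9)
d(N, z) = 6 (d(N, z) = -3*(-2 + 0*(-1)) = -3*(-2 + 0) = -3*(-2) = 6)
d(L(2), Z)*C(-7) = 6*(-4) = -24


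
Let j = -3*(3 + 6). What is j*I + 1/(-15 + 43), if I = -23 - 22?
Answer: 34021/28 ≈ 1215.0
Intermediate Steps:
j = -27 (j = -3*9 = -27)
I = -45
j*I + 1/(-15 + 43) = -27*(-45) + 1/(-15 + 43) = 1215 + 1/28 = 34021/28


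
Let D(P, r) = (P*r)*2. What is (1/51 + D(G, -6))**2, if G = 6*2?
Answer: 53919649/2601 ≈ 20730.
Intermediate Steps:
G = 12
D(P, r) = 2*P*r
(1/51 + D(G, -6))**2 = (1/51 + 2*12*(-6))**2 = (1/51 - 144)**2 = (-7343/51)**2 = 53919649/2601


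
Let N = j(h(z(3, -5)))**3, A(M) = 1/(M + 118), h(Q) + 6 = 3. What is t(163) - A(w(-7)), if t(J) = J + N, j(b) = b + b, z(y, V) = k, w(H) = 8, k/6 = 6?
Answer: -6679/126 ≈ -53.008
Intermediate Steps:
k = 36 (k = 6*6 = 36)
z(y, V) = 36
h(Q) = -3 (h(Q) = -6 + 3 = -3)
j(b) = 2*b
A(M) = 1/(118 + M)
N = -216 (N = (2*(-3))**3 = (-6)**3 = -216)
t(J) = -216 + J (t(J) = J - 216 = -216 + J)
t(163) - A(w(-7)) = (-216 + 163) - 1/(118 + 8) = -53 - 1/126 = -6679/126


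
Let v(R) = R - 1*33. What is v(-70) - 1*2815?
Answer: -2918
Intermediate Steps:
v(R) = -33 + R (v(R) = R - 33 = -33 + R)
v(-70) - 1*2815 = (-33 - 70) - 1*2815 = -103 - 2815 = -2918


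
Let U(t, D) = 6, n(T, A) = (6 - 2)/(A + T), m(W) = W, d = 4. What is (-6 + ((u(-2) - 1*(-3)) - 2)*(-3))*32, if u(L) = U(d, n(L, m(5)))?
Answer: -864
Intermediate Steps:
n(T, A) = 4/(A + T)
u(L) = 6
(-6 + ((u(-2) - 1*(-3)) - 2)*(-3))*32 = (-6 + ((6 - 1*(-3)) - 2)*(-3))*32 = (-6 + ((6 + 3) - 2)*(-3))*32 = (-6 + (9 - 2)*(-3))*32 = (-6 + 7*(-3))*32 = (-6 - 21)*32 = -27*32 = -864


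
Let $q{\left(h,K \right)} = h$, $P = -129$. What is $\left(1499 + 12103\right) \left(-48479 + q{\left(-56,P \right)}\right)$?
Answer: $-660173070$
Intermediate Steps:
$\left(1499 + 12103\right) \left(-48479 + q{\left(-56,P \right)}\right) = \left(1499 + 12103\right) \left(-48479 - 56\right) = 13602 \left(-48535\right) = -660173070$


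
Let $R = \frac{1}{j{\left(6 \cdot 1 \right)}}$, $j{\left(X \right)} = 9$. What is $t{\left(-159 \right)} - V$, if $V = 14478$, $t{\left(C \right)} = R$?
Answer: $- \frac{130301}{9} \approx -14478.0$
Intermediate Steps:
$R = \frac{1}{9} \approx 0.11111$
$t{\left(C \right)} = \frac{1}{9}$
$t{\left(-159 \right)} - V = \frac{1}{9} - 14478 = - \frac{130301}{9}$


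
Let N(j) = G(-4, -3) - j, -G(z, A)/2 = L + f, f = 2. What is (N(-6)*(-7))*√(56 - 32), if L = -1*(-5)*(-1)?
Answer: -168*√6 ≈ -411.51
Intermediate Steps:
L = -5 (L = 5*(-1) = -5)
G(z, A) = 6 (G(z, A) = -2*(-5 + 2) = -2*(-3) = 6)
N(j) = 6 - j
(N(-6)*(-7))*√(56 - 32) = ((6 - 1*(-6))*(-7))*√(56 - 32) = ((6 + 6)*(-7))*√24 = (12*(-7))*(2*√6) = -168*√6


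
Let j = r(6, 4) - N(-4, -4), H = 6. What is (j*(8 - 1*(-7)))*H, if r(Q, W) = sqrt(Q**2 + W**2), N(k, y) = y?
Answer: 360 + 180*sqrt(13) ≈ 1009.0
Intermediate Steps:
j = 4 + 2*sqrt(13) (j = sqrt(6**2 + 4**2) - 1*(-4) = sqrt(36 + 16) + 4 = sqrt(52) + 4 = 2*sqrt(13) + 4 = 4 + 2*sqrt(13) ≈ 11.211)
(j*(8 - 1*(-7)))*H = ((4 + 2*sqrt(13))*(8 - 1*(-7)))*6 = ((4 + 2*sqrt(13))*(8 + 7))*6 = ((4 + 2*sqrt(13))*15)*6 = (60 + 30*sqrt(13))*6 = 360 + 180*sqrt(13)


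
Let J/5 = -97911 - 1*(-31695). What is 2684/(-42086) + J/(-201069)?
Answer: 202941874/128214999 ≈ 1.5828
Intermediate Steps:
J = -331080 (J = 5*(-97911 - 1*(-31695)) = 5*(-97911 + 31695) = 5*(-66216) = -331080)
2684/(-42086) + J/(-201069) = 2684/(-42086) - 331080/(-201069) = 2684*(-1/42086) - 331080*(-1/201069) = -122/1913 + 110360/67023 = 202941874/128214999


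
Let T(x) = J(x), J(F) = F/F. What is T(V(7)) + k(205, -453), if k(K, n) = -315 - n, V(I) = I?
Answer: 139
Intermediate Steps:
J(F) = 1
T(x) = 1
T(V(7)) + k(205, -453) = 1 + (-315 - 1*(-453)) = 1 + (-315 + 453) = 1 + 138 = 139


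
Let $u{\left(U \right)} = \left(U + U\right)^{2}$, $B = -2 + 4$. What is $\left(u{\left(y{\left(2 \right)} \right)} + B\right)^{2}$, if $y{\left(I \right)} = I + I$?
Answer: $4356$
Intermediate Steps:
$B = 2$
$y{\left(I \right)} = 2 I$
$u{\left(U \right)} = 4 U^{2}$ ($u{\left(U \right)} = \left(2 U\right)^{2} = 4 U^{2}$)
$\left(u{\left(y{\left(2 \right)} \right)} + B\right)^{2} = \left(4 \left(2 \cdot 2\right)^{2} + 2\right)^{2} = \left(4 \cdot 4^{2} + 2\right)^{2} = \left(4 \cdot 16 + 2\right)^{2} = \left(64 + 2\right)^{2} = 66^{2} = 4356$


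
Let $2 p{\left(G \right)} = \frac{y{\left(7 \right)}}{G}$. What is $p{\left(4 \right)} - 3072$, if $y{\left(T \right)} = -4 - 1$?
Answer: $- \frac{24581}{8} \approx -3072.6$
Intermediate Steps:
$y{\left(T \right)} = -5$ ($y{\left(T \right)} = -4 - 1 = -5$)
$p{\left(G \right)} = - \frac{5}{2 G}$ ($p{\left(G \right)} = \frac{\left(-5\right) \frac{1}{G}}{2} = - \frac{5}{2 G}$)
$p{\left(4 \right)} - 3072 = - \frac{5}{2 \cdot 4} - 3072 = \left(- \frac{5}{2}\right) \frac{1}{4} - 3072 = - \frac{5}{8} - 3072 = - \frac{24581}{8}$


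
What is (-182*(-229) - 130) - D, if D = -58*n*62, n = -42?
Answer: -109484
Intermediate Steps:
D = 151032 (D = -58*(-42)*62 = 2436*62 = 151032)
(-182*(-229) - 130) - D = (-182*(-229) - 130) - 1*151032 = (41678 - 130) - 151032 = 41548 - 151032 = -109484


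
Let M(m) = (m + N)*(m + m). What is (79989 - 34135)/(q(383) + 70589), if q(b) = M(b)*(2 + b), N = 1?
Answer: 45854/113316029 ≈ 0.00040466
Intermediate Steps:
M(m) = 2*m*(1 + m) (M(m) = (m + 1)*(m + m) = (1 + m)*(2*m) = 2*m*(1 + m))
q(b) = 2*b*(1 + b)*(2 + b) (q(b) = (2*b*(1 + b))*(2 + b) = 2*b*(1 + b)*(2 + b))
(79989 - 34135)/(q(383) + 70589) = (79989 - 34135)/(2*383*(1 + 383)*(2 + 383) + 70589) = 45854/(2*383*384*385 + 70589) = 45854/(113245440 + 70589) = 45854/113316029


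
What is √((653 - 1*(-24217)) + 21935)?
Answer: √46805 ≈ 216.34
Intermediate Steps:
√((653 - 1*(-24217)) + 21935) = √((653 + 24217) + 21935) = √(24870 + 21935) = √46805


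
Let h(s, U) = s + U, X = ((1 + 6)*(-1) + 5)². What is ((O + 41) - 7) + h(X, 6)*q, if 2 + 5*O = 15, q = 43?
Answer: 2333/5 ≈ 466.60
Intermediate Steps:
O = 13/5 (O = -⅖ + (⅕)*15 = -⅖ + 3 = 13/5 ≈ 2.6000)
X = 4 (X = (7*(-1) + 5)² = (-7 + 5)² = (-2)² = 4)
h(s, U) = U + s
((O + 41) - 7) + h(X, 6)*q = ((13/5 + 41) - 7) + (6 + 4)*43 = (218/5 - 7) + 10*43 = 183/5 + 430 = 2333/5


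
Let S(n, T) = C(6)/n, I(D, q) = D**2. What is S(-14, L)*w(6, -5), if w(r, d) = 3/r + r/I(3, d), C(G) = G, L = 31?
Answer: -1/2 ≈ -0.50000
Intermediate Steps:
w(r, d) = 3/r + r/9 (w(r, d) = 3/r + r/(3**2) = 3/r + r/9)
S(n, T) = 6/n
S(-14, L)*w(6, -5) = (6/(-14))*(3/6 + (1/9)*6) = (6*(-1/14))*(3*(1/6) + 2/3) = -3*(1/2 + 2/3)/7 = -3/7*7/6 = -1/2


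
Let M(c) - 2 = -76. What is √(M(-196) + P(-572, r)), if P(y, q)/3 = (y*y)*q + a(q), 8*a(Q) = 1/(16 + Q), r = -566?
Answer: I*√26889031690433/220 ≈ 23570.0*I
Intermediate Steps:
M(c) = -74 (M(c) = 2 - 76 = -74)
a(Q) = 1/(8*(16 + Q))
P(y, q) = 3/(8*(16 + q)) + 3*q*y² (P(y, q) = 3*((y*y)*q + 1/(8*(16 + q))) = 3*(y²*q + 1/(8*(16 + q))) = 3*(q*y² + 1/(8*(16 + q))) = 3*(1/(8*(16 + q)) + q*y²) = 3/(8*(16 + q)) + 3*q*y²)
√(M(-196) + P(-572, r)) = √(-74 + 3*(1 + 8*(-566)*(-572)²*(16 - 566))/(8*(16 - 566))) = √(-74 + (3/8)*(1 + 8*(-566)*327184*(-550))/(-550)) = √(-74 + (3/8)*(-1/550)*(1 + 814819033600)) = √(-74 + (3/8)*(-1/550)*814819033601) = √(-74 - 2444457100803/4400) = √(-2444457426403/4400) = I*√26889031690433/220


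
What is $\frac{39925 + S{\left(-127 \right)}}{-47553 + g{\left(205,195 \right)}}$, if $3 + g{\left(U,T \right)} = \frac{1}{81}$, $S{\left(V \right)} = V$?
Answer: $- \frac{293058}{350185} \approx -0.83687$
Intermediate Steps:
$g{\left(U,T \right)} = - \frac{242}{81}$ ($g{\left(U,T \right)} = -3 + \frac{1}{81} = - \frac{242}{81}$)
$\frac{39925 + S{\left(-127 \right)}}{-47553 + g{\left(205,195 \right)}} = \frac{39925 - 127}{-47553 - \frac{242}{81}} = \frac{39798}{- \frac{3852035}{81}} = 39798 \left(- \frac{81}{3852035}\right) = - \frac{293058}{350185}$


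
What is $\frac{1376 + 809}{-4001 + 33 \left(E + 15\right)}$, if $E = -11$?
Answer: $- \frac{2185}{3869} \approx -0.56474$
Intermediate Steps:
$\frac{1376 + 809}{-4001 + 33 \left(E + 15\right)} = \frac{1376 + 809}{-4001 + 33 \left(-11 + 15\right)} = \frac{2185}{-4001 + 33 \cdot 4} = \frac{2185}{-4001 + 132} = \frac{2185}{-3869} = 2185 \left(- \frac{1}{3869}\right) = - \frac{2185}{3869}$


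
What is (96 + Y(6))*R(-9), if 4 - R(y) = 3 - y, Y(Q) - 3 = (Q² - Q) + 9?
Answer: -1104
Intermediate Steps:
Y(Q) = 12 + Q² - Q (Y(Q) = 3 + ((Q² - Q) + 9) = 3 + (9 + Q² - Q) = 12 + Q² - Q)
R(y) = 1 + y (R(y) = 4 - (3 - y) = 4 + (-3 + y) = 1 + y)
(96 + Y(6))*R(-9) = (96 + (12 + 6² - 1*6))*(1 - 9) = (96 + (12 + 36 - 6))*(-8) = (96 + 42)*(-8) = 138*(-8) = -1104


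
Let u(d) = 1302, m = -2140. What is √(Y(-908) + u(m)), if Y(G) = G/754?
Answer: 20*√462202/377 ≈ 36.067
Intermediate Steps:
Y(G) = G/754 (Y(G) = G*(1/754) = G/754)
√(Y(-908) + u(m)) = √((1/754)*(-908) + 1302) = √(-454/377 + 1302) = √(490400/377) = 20*√462202/377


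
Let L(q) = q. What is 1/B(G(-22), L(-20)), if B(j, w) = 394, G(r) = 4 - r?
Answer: 1/394 ≈ 0.0025381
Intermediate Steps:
1/B(G(-22), L(-20)) = 1/394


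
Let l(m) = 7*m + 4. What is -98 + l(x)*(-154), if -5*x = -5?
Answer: -1792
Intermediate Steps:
x = 1 (x = -1/5*(-5) = 1)
l(m) = 4 + 7*m
-98 + l(x)*(-154) = -98 + (4 + 7*1)*(-154) = -98 + (4 + 7)*(-154) = -98 + 11*(-154) = -98 - 1694 = -1792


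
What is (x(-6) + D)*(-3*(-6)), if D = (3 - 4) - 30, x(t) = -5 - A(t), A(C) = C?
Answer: -540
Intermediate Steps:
x(t) = -5 - t
D = -31 (D = -1 - 30 = -31)
(x(-6) + D)*(-3*(-6)) = ((-5 - 1*(-6)) - 31)*(-3*(-6)) = ((-5 + 6) - 31)*18 = (1 - 31)*18 = -30*18 = -540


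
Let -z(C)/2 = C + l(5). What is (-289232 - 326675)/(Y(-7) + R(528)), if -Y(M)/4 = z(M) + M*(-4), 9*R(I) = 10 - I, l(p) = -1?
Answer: 5543163/2102 ≈ 2637.1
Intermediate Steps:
R(I) = 10/9 - I/9 (R(I) = (10 - I)/9 = 10/9 - I/9)
z(C) = 2 - 2*C (z(C) = -2*(C - 1) = -2*(-1 + C) = 2 - 2*C)
Y(M) = -8 + 24*M (Y(M) = -4*((2 - 2*M) + M*(-4)) = -4*((2 - 2*M) - 4*M) = -4*(2 - 6*M) = -8 + 24*M)
(-289232 - 326675)/(Y(-7) + R(528)) = (-289232 - 326675)/((-8 + 24*(-7)) + (10/9 - ⅑*528)) = -615907/((-8 - 168) + (10/9 - 176/3)) = -615907/(-176 - 518/9) = -615907/(-2102/9) = -615907*(-9/2102) = 5543163/2102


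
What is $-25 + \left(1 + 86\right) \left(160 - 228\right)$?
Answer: $-5941$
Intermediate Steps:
$-25 + \left(1 + 86\right) \left(160 - 228\right) = -25 + 87 \left(-68\right) = -25 - 5916 = -5941$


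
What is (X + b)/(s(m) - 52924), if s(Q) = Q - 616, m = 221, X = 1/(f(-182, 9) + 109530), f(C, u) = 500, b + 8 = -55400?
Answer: 6096542239/5866689570 ≈ 1.0392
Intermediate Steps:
b = -55408 (b = -8 - 55400 = -55408)
X = 1/110030 (X = 1/(500 + 109530) = 1/110030 ≈ 9.0884e-6)
s(Q) = -616 + Q
(X + b)/(s(m) - 52924) = (1/110030 - 55408)/((-616 + 221) - 52924) = -6096542239/(110030*(-395 - 52924)) = -6096542239/110030/(-53319) = -6096542239/110030*(-1/53319) = 6096542239/5866689570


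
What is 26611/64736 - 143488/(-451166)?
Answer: 10647408797/14603341088 ≈ 0.72911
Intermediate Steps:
26611/64736 - 143488/(-451166) = 26611*(1/64736) - 143488*(-1/451166) = 26611/64736 + 71744/225583 = 10647408797/14603341088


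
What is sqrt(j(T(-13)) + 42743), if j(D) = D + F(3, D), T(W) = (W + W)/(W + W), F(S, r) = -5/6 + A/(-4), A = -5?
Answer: sqrt(1538799)/6 ≈ 206.75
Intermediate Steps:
F(S, r) = 5/12 (F(S, r) = -5/6 - 5/(-4) = -5*1/6 - 5*(-1/4) = -5/6 + 5/4 = 5/12)
T(W) = 1 (T(W) = (2*W)/((2*W)) = (2*W)*(1/(2*W)) = 1)
j(D) = 5/12 + D (j(D) = D + 5/12 = 5/12 + D)
sqrt(j(T(-13)) + 42743) = sqrt((5/12 + 1) + 42743) = sqrt(17/12 + 42743) = sqrt(512933/12) = sqrt(1538799)/6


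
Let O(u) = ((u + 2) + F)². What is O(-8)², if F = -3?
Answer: 6561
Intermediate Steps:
O(u) = (-1 + u)² (O(u) = ((u + 2) - 3)² = ((2 + u) - 3)² = (-1 + u)²)
O(-8)² = ((-1 - 8)²)² = ((-9)²)² = 81² = 6561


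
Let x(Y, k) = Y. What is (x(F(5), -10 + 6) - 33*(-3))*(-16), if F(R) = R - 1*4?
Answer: -1600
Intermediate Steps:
F(R) = -4 + R (F(R) = R - 4 = -4 + R)
(x(F(5), -10 + 6) - 33*(-3))*(-16) = ((-4 + 5) - 33*(-3))*(-16) = (1 + 99)*(-16) = 100*(-16) = -1600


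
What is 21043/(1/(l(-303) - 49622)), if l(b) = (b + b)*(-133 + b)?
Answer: 4515701542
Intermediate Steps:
l(b) = 2*b*(-133 + b) (l(b) = (2*b)*(-133 + b) = 2*b*(-133 + b))
21043/(1/(l(-303) - 49622)) = 21043/(1/(2*(-303)*(-133 - 303) - 49622)) = 21043/(1/(2*(-303)*(-436) - 49622)) = 21043/(1/(264216 - 49622)) = 21043/(1/214594) = 21043*214594 = 4515701542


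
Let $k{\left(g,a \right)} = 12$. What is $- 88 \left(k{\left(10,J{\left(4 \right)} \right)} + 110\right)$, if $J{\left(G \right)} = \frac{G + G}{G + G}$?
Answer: $-10736$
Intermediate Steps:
$J{\left(G \right)} = 1$ ($J{\left(G \right)} = \frac{2 G}{2 G} = 2 G \frac{1}{2 G} = 1$)
$- 88 \left(k{\left(10,J{\left(4 \right)} \right)} + 110\right) = - 88 \left(12 + 110\right) = \left(-88\right) 122 = -10736$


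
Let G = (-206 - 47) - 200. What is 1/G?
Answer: -1/453 ≈ -0.0022075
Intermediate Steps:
G = -453 (G = -253 - 200 = -453)
1/G = 1/(-453) = -1/453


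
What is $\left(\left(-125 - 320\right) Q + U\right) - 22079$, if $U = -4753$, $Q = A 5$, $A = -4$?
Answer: $-17932$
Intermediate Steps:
$Q = -20$ ($Q = \left(-4\right) 5 = -20$)
$\left(\left(-125 - 320\right) Q + U\right) - 22079 = \left(\left(-125 - 320\right) \left(-20\right) - 4753\right) - 22079 = \left(\left(-445\right) \left(-20\right) - 4753\right) - 22079 = \left(8900 - 4753\right) - 22079 = 4147 - 22079 = -17932$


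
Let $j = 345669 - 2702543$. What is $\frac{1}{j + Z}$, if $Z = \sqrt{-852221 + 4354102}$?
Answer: $- \frac{2356874}{5554851549995} - \frac{\sqrt{3501881}}{5554851549995} \approx -4.2463 \cdot 10^{-7}$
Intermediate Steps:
$j = -2356874$ ($j = 345669 - 2702543 = -2356874$)
$Z = \sqrt{3501881} \approx 1871.3$
$\frac{1}{j + Z} = \frac{1}{-2356874 + \sqrt{3501881}}$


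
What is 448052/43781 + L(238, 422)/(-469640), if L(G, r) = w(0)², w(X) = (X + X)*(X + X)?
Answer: 448052/43781 ≈ 10.234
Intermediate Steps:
w(X) = 4*X² (w(X) = (2*X)*(2*X) = 4*X²)
L(G, r) = 0 (L(G, r) = (4*0²)² = (4*0)² = 0² = 0)
448052/43781 + L(238, 422)/(-469640) = 448052/43781 + 0/(-469640) = 448052*(1/43781) + 0*(-1/469640) = 448052/43781 + 0 = 448052/43781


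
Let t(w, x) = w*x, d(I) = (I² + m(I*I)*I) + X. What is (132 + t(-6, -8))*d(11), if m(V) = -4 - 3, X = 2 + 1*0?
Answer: 8280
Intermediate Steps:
X = 2 (X = 2 + 0 = 2)
m(V) = -7
d(I) = 2 + I² - 7*I (d(I) = (I² - 7*I) + 2 = 2 + I² - 7*I)
(132 + t(-6, -8))*d(11) = (132 - 6*(-8))*(2 + 11² - 7*11) = (132 + 48)*(2 + 121 - 77) = 180*46 = 8280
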